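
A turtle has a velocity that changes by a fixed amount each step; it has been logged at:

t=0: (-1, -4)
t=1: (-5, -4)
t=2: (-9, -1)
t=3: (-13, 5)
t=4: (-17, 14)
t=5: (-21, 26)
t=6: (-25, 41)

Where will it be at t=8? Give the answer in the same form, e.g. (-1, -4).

(-33, 80)

First differences are (-4, +0), (-4, +3), (-4, +6), (-4, +9), (-4, +12), (-4, +15); their common second difference is (+0, +3) (constant acceleration).
step 7: (-25, 41) + (-4, +18) → (-29, 59)
step 8: (-29, 59) + (-4, +21) → (-33, 80)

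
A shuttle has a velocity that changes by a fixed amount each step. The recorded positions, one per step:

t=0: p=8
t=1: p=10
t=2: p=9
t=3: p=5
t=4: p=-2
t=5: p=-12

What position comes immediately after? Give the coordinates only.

Successive displacements: +2, -1, -4, -7, -10 — each changes by -3.
step 6: -12 − 13 → p=-25

p=-25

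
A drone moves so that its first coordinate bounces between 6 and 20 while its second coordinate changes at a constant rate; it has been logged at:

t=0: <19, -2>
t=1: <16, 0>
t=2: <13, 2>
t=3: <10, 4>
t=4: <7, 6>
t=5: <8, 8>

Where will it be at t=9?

<20, 16>

The first coordinate travels 3 per step and bounces off the walls at 6 and 20.
  step 6: 8 → 11
  step 7: 11 → 14
  step 8: 14 → 17
  step 9: 17 → 20
The second coordinate changes by +2 each step: at step 9 it is 16.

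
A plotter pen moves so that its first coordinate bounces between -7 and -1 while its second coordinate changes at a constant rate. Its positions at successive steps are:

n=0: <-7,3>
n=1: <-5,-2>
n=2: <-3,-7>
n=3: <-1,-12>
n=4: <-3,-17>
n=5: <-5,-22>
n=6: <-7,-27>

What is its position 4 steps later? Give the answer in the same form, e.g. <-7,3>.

The first coordinate travels 2 per step and bounces off the walls at -7 and -1.
  step 7: -7 → -5
  step 8: -5 → -3
  step 9: -3 → -1
  step 10: -1 → -3
The second coordinate changes by -5 each step: at step 10 it is -47.

<-3,-47>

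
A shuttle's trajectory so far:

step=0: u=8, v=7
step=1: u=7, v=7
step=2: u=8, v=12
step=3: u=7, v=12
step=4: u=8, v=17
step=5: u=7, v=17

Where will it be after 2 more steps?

u=7, v=22

Step-to-step displacements: (-1,+0), (+1,+5), (-1,+0), (+1,+5), (-1,+0) — a repeating cycle of length 2.
step 6: apply (+1,+5) → u=8, v=22
step 7: apply (-1,+0) → u=7, v=22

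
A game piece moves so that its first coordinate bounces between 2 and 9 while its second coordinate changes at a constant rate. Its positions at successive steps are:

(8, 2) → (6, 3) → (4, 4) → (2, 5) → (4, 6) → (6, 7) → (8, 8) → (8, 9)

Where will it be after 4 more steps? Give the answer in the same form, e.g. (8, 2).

(4, 13)

The first coordinate travels 2 per step and bounces off the walls at 2 and 9.
  step 8: 8 → 6
  step 9: 6 → 4
  step 10: 4 → 2
  step 11: 2 → 4
The second coordinate changes by +1 each step: at step 11 it is 13.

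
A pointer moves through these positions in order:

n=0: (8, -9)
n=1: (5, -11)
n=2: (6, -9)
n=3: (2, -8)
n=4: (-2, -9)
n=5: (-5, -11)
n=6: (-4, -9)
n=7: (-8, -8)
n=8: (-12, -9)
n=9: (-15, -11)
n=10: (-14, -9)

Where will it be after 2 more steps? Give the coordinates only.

The moves between consecutive positions are (-3, -2), (+1, +2), (-4, +1), (-4, -1), (-3, -2), (+1, +2), (-4, +1), (-4, -1), (-3, -2), (+1, +2); they repeat the 4-cycle [(-3, -2), (+1, +2), (-4, +1), (-4, -1)].
step 11: apply (-4, +1) → (-18, -8)
step 12: apply (-4, -1) → (-22, -9)

(-22, -9)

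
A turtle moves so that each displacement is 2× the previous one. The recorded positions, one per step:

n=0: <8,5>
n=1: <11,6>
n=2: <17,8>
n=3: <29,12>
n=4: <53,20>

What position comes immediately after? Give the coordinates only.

<101,36>

Step-to-step displacements: <+3,+1>, <+6,+2>, <+12,+4>, <+24,+8>; each is 2× the previous.
step 5: <53,20> + <+48,+16> → <101,36>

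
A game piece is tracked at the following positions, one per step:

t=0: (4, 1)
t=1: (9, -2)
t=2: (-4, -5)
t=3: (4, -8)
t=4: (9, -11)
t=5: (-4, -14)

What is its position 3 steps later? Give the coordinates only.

(-4, -23)

First: cycles through 4, 9, -4 every 3 steps. Step 8 lands at position 2 of the cycle → -4.
Second: linear, -3 per step → -23 at step 8.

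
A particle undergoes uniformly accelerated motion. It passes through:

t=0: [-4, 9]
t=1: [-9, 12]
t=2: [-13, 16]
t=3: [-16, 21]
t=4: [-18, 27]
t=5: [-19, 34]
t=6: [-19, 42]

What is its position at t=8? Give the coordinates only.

[-16, 61]

Taking differences between consecutive positions: [-5, +3], [-4, +4], [-3, +5], [-2, +6], [-1, +7], [+0, +8]. These grow by [+1, +1] each step.
step 7: [-19, 42] + [+1, +9] → [-18, 51]
step 8: [-18, 51] + [+2, +10] → [-16, 61]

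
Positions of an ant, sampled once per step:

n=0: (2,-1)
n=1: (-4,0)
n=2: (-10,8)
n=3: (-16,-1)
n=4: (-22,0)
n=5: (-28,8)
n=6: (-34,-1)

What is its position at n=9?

(-52,-1)

The first coordinate changes by -6 each step, so at step 9 it is 2 + 9·(-6) = -52.
The second coordinate repeats the cycle [-1, 0, 8] with period 3; step 9 mod 3 = 0, giving -1.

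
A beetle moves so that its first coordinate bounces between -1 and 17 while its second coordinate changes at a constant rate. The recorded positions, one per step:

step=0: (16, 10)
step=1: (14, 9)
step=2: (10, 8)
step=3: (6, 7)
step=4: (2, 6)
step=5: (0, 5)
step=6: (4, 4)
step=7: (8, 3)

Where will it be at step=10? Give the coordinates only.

(14, 0)

The first coordinate reflects between -1 and 17, moving 4 per step.
  step 8: 8 → 12
  step 9: 12 → 16
  step 10: 16 → 14
The second coordinate changes by -1 each step: at step 10 it is 0.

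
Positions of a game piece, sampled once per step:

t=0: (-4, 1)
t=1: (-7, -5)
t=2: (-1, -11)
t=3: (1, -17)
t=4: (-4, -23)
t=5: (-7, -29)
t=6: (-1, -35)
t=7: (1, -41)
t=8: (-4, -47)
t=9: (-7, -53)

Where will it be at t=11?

(1, -65)

First: cycles through -4, -7, -1, 1 every 4 steps. Step 11 lands at position 3 of the cycle → 1.
Second: linear, -6 per step → -65 at step 11.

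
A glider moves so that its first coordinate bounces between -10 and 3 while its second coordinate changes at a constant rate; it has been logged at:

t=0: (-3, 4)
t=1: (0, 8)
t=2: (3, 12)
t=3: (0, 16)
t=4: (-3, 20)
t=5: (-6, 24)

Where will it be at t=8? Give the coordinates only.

(-5, 36)

The first coordinate travels 3 per step and bounces off the walls at -10 and 3.
  step 6: -6 → -9
  step 7: -9 → -8
  step 8: -8 → -5
The second coordinate changes by +4 each step: at step 8 it is 36.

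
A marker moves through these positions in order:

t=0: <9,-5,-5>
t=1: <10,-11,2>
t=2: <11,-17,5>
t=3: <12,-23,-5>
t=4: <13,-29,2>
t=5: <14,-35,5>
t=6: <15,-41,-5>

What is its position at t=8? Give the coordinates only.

<17,-53,5>

First: linear, +1 per step → 17 at step 8.
Second: linear, -6 per step → -53 at step 8.
Third: cycles through -5, 2, 5 every 3 steps. Step 8 lands at position 2 of the cycle → 5.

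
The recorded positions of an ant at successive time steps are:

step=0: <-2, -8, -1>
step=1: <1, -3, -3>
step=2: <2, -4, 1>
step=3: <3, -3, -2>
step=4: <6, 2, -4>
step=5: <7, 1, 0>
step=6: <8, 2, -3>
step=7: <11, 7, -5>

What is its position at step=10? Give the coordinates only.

Differencing gives <+3, +5, -2>, <+1, -1, +4>, <+1, +1, -3>, <+3, +5, -2>, <+1, -1, +4>, <+1, +1, -3>, <+3, +5, -2>. This is the pattern <+3, +5, -2>, <+1, -1, +4>, <+1, +1, -3> repeated.
step 8: apply <+1, -1, +4> → <12, 6, -1>
step 9: apply <+1, +1, -3> → <13, 7, -4>
step 10: apply <+3, +5, -2> → <16, 12, -6>

<16, 12, -6>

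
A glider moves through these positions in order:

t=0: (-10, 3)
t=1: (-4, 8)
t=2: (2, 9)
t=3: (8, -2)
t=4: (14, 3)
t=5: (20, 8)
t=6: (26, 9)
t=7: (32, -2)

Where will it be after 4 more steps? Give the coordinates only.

(56, -2)

The first coordinate changes by +6 each step, so at step 11 it is -10 + 11·(6) = 56.
The second coordinate repeats the cycle [3, 8, 9, -2] with period 4; step 11 mod 4 = 3, giving -2.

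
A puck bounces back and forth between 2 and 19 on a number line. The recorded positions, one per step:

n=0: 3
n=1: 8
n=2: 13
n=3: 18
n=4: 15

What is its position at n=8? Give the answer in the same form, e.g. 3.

9

The value reflects between 2 and 19, moving 5 per step.
  step 5: 15 → 10
  step 6: 10 → 5
  step 7: 5 → 4
  step 8: 4 → 9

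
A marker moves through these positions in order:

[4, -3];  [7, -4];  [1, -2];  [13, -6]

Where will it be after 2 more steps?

[37, -14]

Consecutive displacements [+3, -1], [-6, +2], [+12, -4] scale by a factor of -2 each step.
step 4: [13, -6] + [-24, +8] → [-11, 2]
step 5: [-11, 2] + [+48, -16] → [37, -14]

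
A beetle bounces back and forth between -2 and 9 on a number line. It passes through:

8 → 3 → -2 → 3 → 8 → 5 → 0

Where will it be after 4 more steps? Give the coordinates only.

The value reflects between -2 and 9, moving 5 per step.
  step 7: 0 → 1
  step 8: 1 → 6
  step 9: 6 → 7
  step 10: 7 → 2

2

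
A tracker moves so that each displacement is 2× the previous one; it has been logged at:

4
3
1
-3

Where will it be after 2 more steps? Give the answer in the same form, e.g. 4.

-27

Step-to-step displacements: -1, -2, -4; each is 2× the previous.
step 4: -3 − 8 → -11
step 5: -11 − 16 → -27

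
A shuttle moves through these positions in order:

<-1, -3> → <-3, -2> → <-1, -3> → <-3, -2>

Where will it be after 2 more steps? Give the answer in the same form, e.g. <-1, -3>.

<-3, -2>

Step-to-step displacements: <-2, +1>, <+2, -1>, <-2, +1>; each is -1× the previous.
step 4: <-3, -2> + <+2, -1> → <-1, -3>
step 5: <-1, -3> + <-2, +1> → <-3, -2>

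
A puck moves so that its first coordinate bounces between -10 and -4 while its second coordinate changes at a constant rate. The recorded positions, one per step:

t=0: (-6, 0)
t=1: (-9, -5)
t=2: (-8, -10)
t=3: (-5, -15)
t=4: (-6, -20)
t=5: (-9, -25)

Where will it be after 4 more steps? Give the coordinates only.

The first coordinate travels 3 per step and bounces off the walls at -10 and -4.
  step 6: -9 → -8
  step 7: -8 → -5
  step 8: -5 → -6
  step 9: -6 → -9
The second coordinate changes by -5 each step: at step 9 it is -45.

(-9, -45)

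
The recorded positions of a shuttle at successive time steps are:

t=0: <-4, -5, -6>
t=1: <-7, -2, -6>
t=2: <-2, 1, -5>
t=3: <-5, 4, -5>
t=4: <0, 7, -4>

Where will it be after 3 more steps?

Step-to-step displacements: <-3, +3, +0>, <+5, +3, +1>, <-3, +3, +0>, <+5, +3, +1> — a repeating cycle of length 2.
step 5: apply <-3, +3, +0> → <-3, 10, -4>
step 6: apply <+5, +3, +1> → <2, 13, -3>
step 7: apply <-3, +3, +0> → <-1, 16, -3>

<-1, 16, -3>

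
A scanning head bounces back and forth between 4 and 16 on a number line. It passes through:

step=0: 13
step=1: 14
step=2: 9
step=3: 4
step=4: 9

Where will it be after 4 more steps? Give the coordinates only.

The value travels 5 per step and bounces off the walls at 4 and 16.
  step 5: 9 → 14
  step 6: 14 → 13
  step 7: 13 → 8
  step 8: 8 → 5

5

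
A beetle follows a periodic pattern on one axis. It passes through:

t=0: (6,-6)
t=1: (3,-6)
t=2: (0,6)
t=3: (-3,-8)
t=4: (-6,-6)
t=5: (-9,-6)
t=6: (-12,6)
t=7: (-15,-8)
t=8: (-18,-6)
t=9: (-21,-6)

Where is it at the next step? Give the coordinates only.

The first coordinate changes by -3 each step, so at step 10 it is 6 + 10·(-3) = -24.
The second coordinate repeats the cycle [-6, -6, 6, -8] with period 4; step 10 mod 4 = 2, giving 6.

(-24,6)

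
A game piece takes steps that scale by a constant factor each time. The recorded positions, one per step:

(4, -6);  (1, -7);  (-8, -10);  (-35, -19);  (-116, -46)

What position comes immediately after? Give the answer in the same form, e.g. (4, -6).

Consecutive displacements (-3, -1), (-9, -3), (-27, -9), (-81, -27) scale by a factor of 3 each step.
step 5: (-116, -46) + (-243, -81) → (-359, -127)

(-359, -127)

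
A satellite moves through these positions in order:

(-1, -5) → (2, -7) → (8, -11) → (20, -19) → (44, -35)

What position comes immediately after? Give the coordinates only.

(92, -67)

Consecutive displacements (+3, -2), (+6, -4), (+12, -8), (+24, -16) scale by a factor of 2 each step.
step 5: (44, -35) + (+48, -32) → (92, -67)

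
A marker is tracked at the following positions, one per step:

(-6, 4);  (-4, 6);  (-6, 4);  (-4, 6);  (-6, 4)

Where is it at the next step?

Consecutive displacements (+2, +2), (-2, -2), (+2, +2), (-2, -2) scale by a factor of -1 each step.
step 5: (-6, 4) + (+2, +2) → (-4, 6)

(-4, 6)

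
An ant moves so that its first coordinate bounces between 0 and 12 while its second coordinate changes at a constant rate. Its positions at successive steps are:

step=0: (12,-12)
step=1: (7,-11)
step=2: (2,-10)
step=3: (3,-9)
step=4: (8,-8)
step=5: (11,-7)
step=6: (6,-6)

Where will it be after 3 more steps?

The first coordinate travels 5 per step and bounces off the walls at 0 and 12.
  step 7: 6 → 1
  step 8: 1 → 4
  step 9: 4 → 9
The second coordinate changes by +1 each step: at step 9 it is -3.

(9,-3)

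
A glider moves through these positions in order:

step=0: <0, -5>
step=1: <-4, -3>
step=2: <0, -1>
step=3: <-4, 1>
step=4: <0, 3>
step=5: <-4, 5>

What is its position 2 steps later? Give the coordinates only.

<-4, 9>

The first coordinate repeats the cycle [0, -4] with period 2; step 7 mod 2 = 1, giving -4.
The second coordinate changes by +2 each step, so at step 7 it is -5 + 7·(2) = 9.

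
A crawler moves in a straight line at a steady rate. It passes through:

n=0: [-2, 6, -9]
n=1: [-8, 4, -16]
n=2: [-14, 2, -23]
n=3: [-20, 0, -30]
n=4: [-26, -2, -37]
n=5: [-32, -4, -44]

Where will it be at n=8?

[-50, -10, -65]

Constant displacement of [-6, -2, -7] per step.
step 6: [-32, -4, -44] + [-6, -2, -7] → [-38, -6, -51]
step 7: [-38, -6, -51] + [-6, -2, -7] → [-44, -8, -58]
step 8: [-44, -8, -58] + [-6, -2, -7] → [-50, -10, -65]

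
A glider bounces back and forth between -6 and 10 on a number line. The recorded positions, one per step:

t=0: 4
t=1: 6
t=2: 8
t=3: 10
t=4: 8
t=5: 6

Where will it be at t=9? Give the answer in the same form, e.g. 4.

The value reflects between -6 and 10, moving 2 per step.
  step 6: 6 → 4
  step 7: 4 → 2
  step 8: 2 → 0
  step 9: 0 → -2

-2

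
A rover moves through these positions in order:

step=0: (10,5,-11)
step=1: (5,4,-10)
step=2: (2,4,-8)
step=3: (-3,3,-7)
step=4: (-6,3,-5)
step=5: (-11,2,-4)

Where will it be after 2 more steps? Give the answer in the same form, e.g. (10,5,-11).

(-19,1,-1)

Step-to-step displacements: (-5,-1,+1), (-3,+0,+2), (-5,-1,+1), (-3,+0,+2), (-5,-1,+1) — a repeating cycle of length 2.
step 6: apply (-3,+0,+2) → (-14,2,-2)
step 7: apply (-5,-1,+1) → (-19,1,-1)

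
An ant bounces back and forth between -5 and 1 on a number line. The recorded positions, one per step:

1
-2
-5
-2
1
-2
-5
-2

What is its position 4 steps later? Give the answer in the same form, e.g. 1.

-2

The value reflects between -5 and 1, moving 3 per step.
  step 8: -2 → 1
  step 9: 1 → -2
  step 10: -2 → -5
  step 11: -5 → -2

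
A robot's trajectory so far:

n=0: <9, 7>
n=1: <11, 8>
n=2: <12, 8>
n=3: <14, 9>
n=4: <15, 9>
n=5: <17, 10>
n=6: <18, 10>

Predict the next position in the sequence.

<20, 11>

Differencing gives <+2, +1>, <+1, +0>, <+2, +1>, <+1, +0>, <+2, +1>, <+1, +0>. This is the pattern <+2, +1>, <+1, +0> repeated.
step 7: apply <+2, +1> → <20, 11>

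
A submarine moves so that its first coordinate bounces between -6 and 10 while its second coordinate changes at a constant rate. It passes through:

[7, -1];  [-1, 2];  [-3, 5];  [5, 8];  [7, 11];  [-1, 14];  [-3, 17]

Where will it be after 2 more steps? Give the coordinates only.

The first coordinate reflects between -6 and 10, moving 8 per step.
  step 7: -3 → 5
  step 8: 5 → 7
The second coordinate changes by +3 each step: at step 8 it is 23.

[7, 23]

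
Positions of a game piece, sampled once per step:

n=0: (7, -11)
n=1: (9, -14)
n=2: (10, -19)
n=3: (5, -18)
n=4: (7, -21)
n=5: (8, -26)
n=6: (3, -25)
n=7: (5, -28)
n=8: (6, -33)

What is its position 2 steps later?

Step-to-step displacements: (+2, -3), (+1, -5), (-5, +1), (+2, -3), (+1, -5), (-5, +1), (+2, -3), (+1, -5) — a repeating cycle of length 3.
step 9: apply (-5, +1) → (1, -32)
step 10: apply (+2, -3) → (3, -35)

(3, -35)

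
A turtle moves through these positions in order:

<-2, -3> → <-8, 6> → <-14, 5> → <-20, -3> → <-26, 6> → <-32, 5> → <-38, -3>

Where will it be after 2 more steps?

<-50, 5>

First: linear, -6 per step → -50 at step 8.
Second: cycles through -3, 6, 5 every 3 steps. Step 8 lands at position 2 of the cycle → 5.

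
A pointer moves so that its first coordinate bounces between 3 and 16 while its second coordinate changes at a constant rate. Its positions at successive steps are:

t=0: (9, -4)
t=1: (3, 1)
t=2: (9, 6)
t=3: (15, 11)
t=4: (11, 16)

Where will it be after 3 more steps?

The first coordinate travels 6 per step and bounces off the walls at 3 and 16.
  step 5: 11 → 5
  step 6: 5 → 7
  step 7: 7 → 13
The second coordinate changes by +5 each step: at step 7 it is 31.

(13, 31)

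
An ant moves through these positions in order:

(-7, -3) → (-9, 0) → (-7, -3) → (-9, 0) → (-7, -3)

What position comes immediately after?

(-9, 0)

Consecutive displacements (-2, +3), (+2, -3), (-2, +3), (+2, -3) scale by a factor of -1 each step.
step 5: (-7, -3) + (-2, +3) → (-9, 0)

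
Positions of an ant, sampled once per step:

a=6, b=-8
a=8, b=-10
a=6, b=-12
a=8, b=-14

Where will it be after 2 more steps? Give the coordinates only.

a=8, b=-18

A: cycles through 6, 8 every 2 steps. Step 5 lands at position 1 of the cycle → 8.
B: linear, -2 per step → -18 at step 5.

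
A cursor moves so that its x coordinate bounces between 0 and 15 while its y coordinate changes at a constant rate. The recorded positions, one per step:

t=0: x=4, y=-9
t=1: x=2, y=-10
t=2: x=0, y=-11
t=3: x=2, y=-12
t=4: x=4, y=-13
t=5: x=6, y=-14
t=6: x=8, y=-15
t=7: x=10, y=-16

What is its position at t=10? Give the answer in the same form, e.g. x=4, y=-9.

The x coordinate reflects between 0 and 15, moving 2 per step.
  step 8: 10 → 12
  step 9: 12 → 14
  step 10: 14 → 14
The y coordinate changes by -1 each step: at step 10 it is -19.

x=14, y=-19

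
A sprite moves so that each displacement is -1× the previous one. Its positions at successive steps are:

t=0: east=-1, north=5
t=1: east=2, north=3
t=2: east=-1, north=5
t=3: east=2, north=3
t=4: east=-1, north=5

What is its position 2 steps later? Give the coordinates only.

Step-to-step displacements: (+3, -2), (-3, +2), (+3, -2), (-3, +2); each is -1× the previous.
step 5: east=-1, north=5 + (+3, -2) → east=2, north=3
step 6: east=2, north=3 + (-3, +2) → east=-1, north=5

east=-1, north=5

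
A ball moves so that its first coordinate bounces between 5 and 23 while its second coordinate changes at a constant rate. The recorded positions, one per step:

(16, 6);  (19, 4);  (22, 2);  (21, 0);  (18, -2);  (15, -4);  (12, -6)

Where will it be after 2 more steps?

The first coordinate travels 3 per step and bounces off the walls at 5 and 23.
  step 7: 12 → 9
  step 8: 9 → 6
The second coordinate changes by -2 each step: at step 8 it is -10.

(6, -10)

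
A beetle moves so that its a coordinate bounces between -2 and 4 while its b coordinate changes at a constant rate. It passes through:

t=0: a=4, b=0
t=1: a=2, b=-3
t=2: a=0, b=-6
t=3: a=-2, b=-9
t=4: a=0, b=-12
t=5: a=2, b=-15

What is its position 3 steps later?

The a coordinate reflects between -2 and 4, moving 2 per step.
  step 6: 2 → 4
  step 7: 4 → 2
  step 8: 2 → 0
The b coordinate changes by -3 each step: at step 8 it is -24.

a=0, b=-24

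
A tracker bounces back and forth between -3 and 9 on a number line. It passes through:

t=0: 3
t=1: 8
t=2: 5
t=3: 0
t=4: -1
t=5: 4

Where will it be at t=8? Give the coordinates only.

-1

The value travels 5 per step and bounces off the walls at -3 and 9.
  step 6: 4 → 9
  step 7: 9 → 4
  step 8: 4 → -1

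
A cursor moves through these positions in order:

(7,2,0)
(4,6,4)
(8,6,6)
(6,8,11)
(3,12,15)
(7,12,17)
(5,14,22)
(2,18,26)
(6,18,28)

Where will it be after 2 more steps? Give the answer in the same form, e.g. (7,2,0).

(1,24,37)

Differencing gives (-3,+4,+4), (+4,+0,+2), (-2,+2,+5), (-3,+4,+4), (+4,+0,+2), (-2,+2,+5), (-3,+4,+4), (+4,+0,+2). This is the pattern (-3,+4,+4), (+4,+0,+2), (-2,+2,+5) repeated.
step 9: apply (-2,+2,+5) → (4,20,33)
step 10: apply (-3,+4,+4) → (1,24,37)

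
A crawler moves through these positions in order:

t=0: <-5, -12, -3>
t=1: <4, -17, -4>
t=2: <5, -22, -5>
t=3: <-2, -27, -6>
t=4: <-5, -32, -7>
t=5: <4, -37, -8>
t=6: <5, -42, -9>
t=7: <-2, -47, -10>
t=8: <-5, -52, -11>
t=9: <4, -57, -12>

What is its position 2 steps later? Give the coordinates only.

<-2, -67, -14>

First: cycles through -5, 4, 5, -2 every 4 steps. Step 11 lands at position 3 of the cycle → -2.
Second: linear, -5 per step → -67 at step 11.
Third: linear, -1 per step → -14 at step 11.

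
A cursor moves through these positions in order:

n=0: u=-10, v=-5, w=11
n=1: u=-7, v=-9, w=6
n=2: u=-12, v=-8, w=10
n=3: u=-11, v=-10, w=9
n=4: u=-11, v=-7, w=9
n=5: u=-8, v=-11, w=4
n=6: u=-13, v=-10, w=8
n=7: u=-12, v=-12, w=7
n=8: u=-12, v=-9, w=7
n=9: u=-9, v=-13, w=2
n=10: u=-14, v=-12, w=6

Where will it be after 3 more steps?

Step-to-step displacements: (+3,-4,-5), (-5,+1,+4), (+1,-2,-1), (+0,+3,+0), (+3,-4,-5), (-5,+1,+4), (+1,-2,-1), (+0,+3,+0), (+3,-4,-5), (-5,+1,+4) — a repeating cycle of length 4.
step 11: apply (+1,-2,-1) → u=-13, v=-14, w=5
step 12: apply (+0,+3,+0) → u=-13, v=-11, w=5
step 13: apply (+3,-4,-5) → u=-10, v=-15, w=0

u=-10, v=-15, w=0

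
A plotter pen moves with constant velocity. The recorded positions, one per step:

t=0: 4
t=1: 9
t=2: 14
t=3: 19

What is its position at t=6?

Constant displacement of +5 per step.
step 4: 19 + 5 → 24
step 5: 24 + 5 → 29
step 6: 29 + 5 → 34

34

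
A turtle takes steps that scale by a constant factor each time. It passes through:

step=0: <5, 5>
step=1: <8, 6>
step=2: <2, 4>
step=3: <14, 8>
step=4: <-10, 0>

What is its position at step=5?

The jumps are <+3, +1>, <-6, -2>, <+12, +4>, <-24, -8> — a geometric progression with ratio -2.
step 5: <-10, 0> + <+48, +16> → <38, 16>

<38, 16>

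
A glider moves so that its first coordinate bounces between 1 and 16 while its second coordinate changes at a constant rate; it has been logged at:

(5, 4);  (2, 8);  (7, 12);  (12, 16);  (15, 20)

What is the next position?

(10, 24)

The first coordinate reflects between 1 and 16, moving 5 per step.
  step 5: 15 → 10
The second coordinate changes by +4 each step: at step 5 it is 24.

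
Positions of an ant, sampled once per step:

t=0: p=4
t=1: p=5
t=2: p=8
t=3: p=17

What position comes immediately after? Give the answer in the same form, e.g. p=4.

Consecutive displacements +1, +3, +9 scale by a factor of 3 each step.
step 4: 17 + 27 → p=44

p=44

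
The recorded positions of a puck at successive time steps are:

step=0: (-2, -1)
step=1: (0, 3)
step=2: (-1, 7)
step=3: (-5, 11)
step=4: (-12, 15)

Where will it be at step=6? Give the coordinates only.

Taking differences between consecutive positions: (+2, +4), (-1, +4), (-4, +4), (-7, +4). These grow by (-3, +0) each step.
step 5: (-12, 15) + (-10, +4) → (-22, 19)
step 6: (-22, 19) + (-13, +4) → (-35, 23)

(-35, 23)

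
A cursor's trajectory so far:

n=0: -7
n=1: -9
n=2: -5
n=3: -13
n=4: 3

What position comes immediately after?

-29

Step-to-step displacements: -2, +4, -8, +16; each is -2× the previous.
step 5: 3 − 32 → -29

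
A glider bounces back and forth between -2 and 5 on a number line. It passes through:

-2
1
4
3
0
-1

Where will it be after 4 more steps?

The value travels 3 per step and bounces off the walls at -2 and 5.
  step 6: -1 → 2
  step 7: 2 → 5
  step 8: 5 → 2
  step 9: 2 → -1

-1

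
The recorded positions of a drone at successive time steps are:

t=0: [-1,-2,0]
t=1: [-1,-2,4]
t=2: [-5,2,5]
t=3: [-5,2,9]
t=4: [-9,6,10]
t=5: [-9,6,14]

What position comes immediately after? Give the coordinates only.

Differencing gives [+0,+0,+4], [-4,+4,+1], [+0,+0,+4], [-4,+4,+1], [+0,+0,+4]. This is the pattern [+0,+0,+4], [-4,+4,+1] repeated.
step 6: apply [-4,+4,+1] → [-13,10,15]

[-13,10,15]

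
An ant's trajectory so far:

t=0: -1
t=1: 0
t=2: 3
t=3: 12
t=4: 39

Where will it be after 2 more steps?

Step-to-step displacements: +1, +3, +9, +27; each is 3× the previous.
step 5: 39 + 81 → 120
step 6: 120 + 243 → 363

363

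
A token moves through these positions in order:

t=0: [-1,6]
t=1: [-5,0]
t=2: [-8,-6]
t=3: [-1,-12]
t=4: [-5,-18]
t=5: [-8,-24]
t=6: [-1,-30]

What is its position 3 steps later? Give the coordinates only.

The first coordinate repeats the cycle [-1, -5, -8] with period 3; step 9 mod 3 = 0, giving -1.
The second coordinate changes by -6 each step, so at step 9 it is 6 + 9·(-6) = -48.

[-1,-48]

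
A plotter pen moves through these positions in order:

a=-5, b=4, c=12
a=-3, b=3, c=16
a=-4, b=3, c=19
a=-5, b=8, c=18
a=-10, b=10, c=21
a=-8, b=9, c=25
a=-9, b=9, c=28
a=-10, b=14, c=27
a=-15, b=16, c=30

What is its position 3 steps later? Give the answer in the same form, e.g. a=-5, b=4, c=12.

a=-15, b=20, c=36

The moves between consecutive positions are (+2, -1, +4), (-1, +0, +3), (-1, +5, -1), (-5, +2, +3), (+2, -1, +4), (-1, +0, +3), (-1, +5, -1), (-5, +2, +3); they repeat the 4-cycle [(+2, -1, +4), (-1, +0, +3), (-1, +5, -1), (-5, +2, +3)].
step 9: apply (+2, -1, +4) → a=-13, b=15, c=34
step 10: apply (-1, +0, +3) → a=-14, b=15, c=37
step 11: apply (-1, +5, -1) → a=-15, b=20, c=36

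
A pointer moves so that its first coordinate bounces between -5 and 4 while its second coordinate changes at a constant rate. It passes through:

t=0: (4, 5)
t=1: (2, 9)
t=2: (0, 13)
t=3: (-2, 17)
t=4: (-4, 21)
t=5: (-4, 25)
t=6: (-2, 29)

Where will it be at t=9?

(4, 41)

The first coordinate reflects between -5 and 4, moving 2 per step.
  step 7: -2 → 0
  step 8: 0 → 2
  step 9: 2 → 4
The second coordinate changes by +4 each step: at step 9 it is 41.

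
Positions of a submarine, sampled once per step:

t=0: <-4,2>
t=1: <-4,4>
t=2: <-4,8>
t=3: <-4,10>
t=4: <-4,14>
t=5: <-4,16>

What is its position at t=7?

<-4,22>

Differencing gives <+0,+2>, <+0,+4>, <+0,+2>, <+0,+4>, <+0,+2>. This is the pattern <+0,+2>, <+0,+4> repeated.
step 6: apply <+0,+4> → <-4,20>
step 7: apply <+0,+2> → <-4,22>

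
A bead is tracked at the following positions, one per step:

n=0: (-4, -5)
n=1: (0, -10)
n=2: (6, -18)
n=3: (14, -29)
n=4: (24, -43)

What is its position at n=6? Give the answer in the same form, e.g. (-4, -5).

(50, -80)

Taking differences between consecutive positions: (+4, -5), (+6, -8), (+8, -11), (+10, -14). These grow by (+2, -3) each step.
step 5: (24, -43) + (+12, -17) → (36, -60)
step 6: (36, -60) + (+14, -20) → (50, -80)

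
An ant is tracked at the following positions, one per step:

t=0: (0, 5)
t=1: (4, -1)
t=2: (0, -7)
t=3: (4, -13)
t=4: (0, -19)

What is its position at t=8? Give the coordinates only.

First: cycles through 0, 4 every 2 steps. Step 8 lands at position 0 of the cycle → 0.
Second: linear, -6 per step → -43 at step 8.

(0, -43)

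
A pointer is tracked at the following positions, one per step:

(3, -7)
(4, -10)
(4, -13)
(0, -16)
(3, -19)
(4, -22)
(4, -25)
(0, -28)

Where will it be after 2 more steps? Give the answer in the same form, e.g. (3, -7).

(4, -34)

The first coordinate repeats the cycle [3, 4, 4, 0] with period 4; step 9 mod 4 = 1, giving 4.
The second coordinate changes by -3 each step, so at step 9 it is -7 + 9·(-3) = -34.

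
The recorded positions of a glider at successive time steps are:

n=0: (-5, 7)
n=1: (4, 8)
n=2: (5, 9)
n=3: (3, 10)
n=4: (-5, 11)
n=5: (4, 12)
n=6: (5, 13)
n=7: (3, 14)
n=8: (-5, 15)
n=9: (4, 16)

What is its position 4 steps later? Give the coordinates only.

First: cycles through -5, 4, 5, 3 every 4 steps. Step 13 lands at position 1 of the cycle → 4.
Second: linear, +1 per step → 20 at step 13.

(4, 20)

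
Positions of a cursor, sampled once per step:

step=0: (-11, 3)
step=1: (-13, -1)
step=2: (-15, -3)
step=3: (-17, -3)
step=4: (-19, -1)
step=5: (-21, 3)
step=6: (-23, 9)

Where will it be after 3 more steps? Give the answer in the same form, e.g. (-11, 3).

Taking differences between consecutive positions: (-2, -4), (-2, -2), (-2, +0), (-2, +2), (-2, +4), (-2, +6). These grow by (+0, +2) each step.
step 7: (-23, 9) + (-2, +8) → (-25, 17)
step 8: (-25, 17) + (-2, +10) → (-27, 27)
step 9: (-27, 27) + (-2, +12) → (-29, 39)

(-29, 39)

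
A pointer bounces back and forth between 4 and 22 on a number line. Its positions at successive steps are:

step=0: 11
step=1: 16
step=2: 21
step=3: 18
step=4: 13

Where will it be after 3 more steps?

The value reflects between 4 and 22, moving 5 per step.
  step 5: 13 → 8
  step 6: 8 → 5
  step 7: 5 → 10

10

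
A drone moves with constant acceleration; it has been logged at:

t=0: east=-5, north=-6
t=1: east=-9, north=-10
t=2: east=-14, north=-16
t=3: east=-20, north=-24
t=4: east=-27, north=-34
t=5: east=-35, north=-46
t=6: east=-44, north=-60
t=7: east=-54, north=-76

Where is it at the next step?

east=-65, north=-94

Taking differences between consecutive positions: (-4, -4), (-5, -6), (-6, -8), (-7, -10), (-8, -12), (-9, -14), (-10, -16). These grow by (-1, -2) each step.
step 8: east=-54, north=-76 + (-11, -18) → east=-65, north=-94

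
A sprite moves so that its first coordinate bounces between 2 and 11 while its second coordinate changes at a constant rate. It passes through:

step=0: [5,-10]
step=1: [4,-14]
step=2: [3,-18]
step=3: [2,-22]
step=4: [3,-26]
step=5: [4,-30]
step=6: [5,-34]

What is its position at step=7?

[6,-38]

The first coordinate travels 1 per step and bounces off the walls at 2 and 11.
  step 7: 5 → 6
The second coordinate changes by -4 each step: at step 7 it is -38.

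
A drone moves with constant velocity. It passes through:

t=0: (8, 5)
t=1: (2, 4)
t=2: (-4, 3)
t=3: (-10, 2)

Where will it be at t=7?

Each step adds (-6, -1) to the position.
step 4: (-10, 2) + (-6, -1) → (-16, 1)
step 5: (-16, 1) + (-6, -1) → (-22, 0)
step 6: (-22, 0) + (-6, -1) → (-28, -1)
step 7: (-28, -1) + (-6, -1) → (-34, -2)

(-34, -2)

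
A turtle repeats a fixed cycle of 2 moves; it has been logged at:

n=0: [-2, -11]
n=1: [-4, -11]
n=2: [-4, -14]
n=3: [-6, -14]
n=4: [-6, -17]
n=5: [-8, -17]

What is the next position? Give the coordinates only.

Step-to-step displacements: [-2, +0], [+0, -3], [-2, +0], [+0, -3], [-2, +0] — a repeating cycle of length 2.
step 6: apply [+0, -3] → [-8, -20]

[-8, -20]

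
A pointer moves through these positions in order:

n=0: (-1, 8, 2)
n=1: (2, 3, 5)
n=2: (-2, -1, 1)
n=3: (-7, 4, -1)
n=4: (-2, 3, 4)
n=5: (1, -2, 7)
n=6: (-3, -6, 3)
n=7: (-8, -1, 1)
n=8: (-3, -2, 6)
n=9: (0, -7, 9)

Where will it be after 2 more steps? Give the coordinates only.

Step-to-step displacements: (+3, -5, +3), (-4, -4, -4), (-5, +5, -2), (+5, -1, +5), (+3, -5, +3), (-4, -4, -4), (-5, +5, -2), (+5, -1, +5), (+3, -5, +3) — a repeating cycle of length 4.
step 10: apply (-4, -4, -4) → (-4, -11, 5)
step 11: apply (-5, +5, -2) → (-9, -6, 3)

(-9, -6, 3)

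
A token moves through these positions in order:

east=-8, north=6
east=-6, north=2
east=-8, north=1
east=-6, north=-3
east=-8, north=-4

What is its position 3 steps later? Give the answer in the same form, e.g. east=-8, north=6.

east=-6, north=-13

The moves between consecutive positions are (+2,-4), (-2,-1), (+2,-4), (-2,-1); they repeat the 2-cycle [(+2,-4), (-2,-1)].
step 5: apply (+2,-4) → east=-6, north=-8
step 6: apply (-2,-1) → east=-8, north=-9
step 7: apply (+2,-4) → east=-6, north=-13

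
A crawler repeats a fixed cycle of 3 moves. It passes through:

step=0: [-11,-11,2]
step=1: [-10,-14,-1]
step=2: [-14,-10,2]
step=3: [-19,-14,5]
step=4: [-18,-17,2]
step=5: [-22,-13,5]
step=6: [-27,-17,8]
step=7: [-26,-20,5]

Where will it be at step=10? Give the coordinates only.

The moves between consecutive positions are [+1,-3,-3], [-4,+4,+3], [-5,-4,+3], [+1,-3,-3], [-4,+4,+3], [-5,-4,+3], [+1,-3,-3]; they repeat the 3-cycle [[+1,-3,-3], [-4,+4,+3], [-5,-4,+3]].
step 8: apply [-4,+4,+3] → [-30,-16,8]
step 9: apply [-5,-4,+3] → [-35,-20,11]
step 10: apply [+1,-3,-3] → [-34,-23,8]

[-34,-23,8]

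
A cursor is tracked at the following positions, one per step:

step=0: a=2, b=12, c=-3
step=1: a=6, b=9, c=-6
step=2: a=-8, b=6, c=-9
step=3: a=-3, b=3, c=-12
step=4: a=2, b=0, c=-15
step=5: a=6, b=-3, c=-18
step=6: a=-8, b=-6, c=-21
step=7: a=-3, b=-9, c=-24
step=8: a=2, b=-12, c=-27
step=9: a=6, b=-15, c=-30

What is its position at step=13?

a=6, b=-27, c=-42

A: cycles through 2, 6, -8, -3 every 4 steps. Step 13 lands at position 1 of the cycle → 6.
B: linear, -3 per step → -27 at step 13.
C: linear, -3 per step → -42 at step 13.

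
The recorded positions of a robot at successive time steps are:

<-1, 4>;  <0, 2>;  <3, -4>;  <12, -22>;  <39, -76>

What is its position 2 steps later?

<363, -724>

Step-to-step displacements: <+1, -2>, <+3, -6>, <+9, -18>, <+27, -54>; each is 3× the previous.
step 5: <39, -76> + <+81, -162> → <120, -238>
step 6: <120, -238> + <+243, -486> → <363, -724>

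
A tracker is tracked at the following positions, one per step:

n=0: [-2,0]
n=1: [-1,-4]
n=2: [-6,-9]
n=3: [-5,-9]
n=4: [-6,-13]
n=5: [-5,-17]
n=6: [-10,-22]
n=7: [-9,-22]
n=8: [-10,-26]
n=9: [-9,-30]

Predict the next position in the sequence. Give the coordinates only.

[-14,-35]

Step-to-step displacements: [+1,-4], [-5,-5], [+1,+0], [-1,-4], [+1,-4], [-5,-5], [+1,+0], [-1,-4], [+1,-4] — a repeating cycle of length 4.
step 10: apply [-5,-5] → [-14,-35]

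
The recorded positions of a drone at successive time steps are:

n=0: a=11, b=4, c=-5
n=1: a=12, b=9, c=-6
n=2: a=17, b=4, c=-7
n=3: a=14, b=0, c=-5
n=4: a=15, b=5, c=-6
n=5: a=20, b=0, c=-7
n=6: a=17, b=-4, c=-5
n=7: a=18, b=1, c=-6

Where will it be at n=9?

a=20, b=-8, c=-5

Step-to-step displacements: (+1, +5, -1), (+5, -5, -1), (-3, -4, +2), (+1, +5, -1), (+5, -5, -1), (-3, -4, +2), (+1, +5, -1) — a repeating cycle of length 3.
step 8: apply (+5, -5, -1) → a=23, b=-4, c=-7
step 9: apply (-3, -4, +2) → a=20, b=-8, c=-5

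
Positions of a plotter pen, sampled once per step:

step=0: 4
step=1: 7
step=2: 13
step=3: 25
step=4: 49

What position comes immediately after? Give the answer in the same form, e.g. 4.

Consecutive displacements +3, +6, +12, +24 scale by a factor of 2 each step.
step 5: 49 + 48 → 97

97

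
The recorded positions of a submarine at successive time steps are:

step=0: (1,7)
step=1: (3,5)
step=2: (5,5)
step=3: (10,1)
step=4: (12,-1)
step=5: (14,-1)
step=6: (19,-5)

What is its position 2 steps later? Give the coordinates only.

(23,-7)

Step-to-step displacements: (+2,-2), (+2,+0), (+5,-4), (+2,-2), (+2,+0), (+5,-4) — a repeating cycle of length 3.
step 7: apply (+2,-2) → (21,-7)
step 8: apply (+2,+0) → (23,-7)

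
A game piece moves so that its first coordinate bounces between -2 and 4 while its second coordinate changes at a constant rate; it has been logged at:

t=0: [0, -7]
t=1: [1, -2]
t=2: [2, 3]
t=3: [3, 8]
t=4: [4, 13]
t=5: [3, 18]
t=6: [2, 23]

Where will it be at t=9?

[-1, 38]

The first coordinate reflects between -2 and 4, moving 1 per step.
  step 7: 2 → 1
  step 8: 1 → 0
  step 9: 0 → -1
The second coordinate changes by +5 each step: at step 9 it is 38.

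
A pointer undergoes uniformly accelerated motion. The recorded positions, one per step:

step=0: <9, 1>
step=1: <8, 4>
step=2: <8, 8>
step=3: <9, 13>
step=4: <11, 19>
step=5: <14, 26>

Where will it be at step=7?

<23, 43>

Taking differences between consecutive positions: <-1, +3>, <+0, +4>, <+1, +5>, <+2, +6>, <+3, +7>. These grow by <+1, +1> each step.
step 6: <14, 26> + <+4, +8> → <18, 34>
step 7: <18, 34> + <+5, +9> → <23, 43>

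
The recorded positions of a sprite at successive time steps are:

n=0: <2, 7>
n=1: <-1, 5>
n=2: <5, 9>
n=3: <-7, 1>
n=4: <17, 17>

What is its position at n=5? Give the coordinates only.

<-31, -15>

Consecutive displacements <-3, -2>, <+6, +4>, <-12, -8>, <+24, +16> scale by a factor of -2 each step.
step 5: <17, 17> + <-48, -32> → <-31, -15>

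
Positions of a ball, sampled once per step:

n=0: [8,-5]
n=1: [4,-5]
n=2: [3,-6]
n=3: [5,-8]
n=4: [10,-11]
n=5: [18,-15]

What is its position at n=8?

[60,-33]

Taking differences between consecutive positions: [-4,+0], [-1,-1], [+2,-2], [+5,-3], [+8,-4]. These grow by [+3,-1] each step.
step 6: [18,-15] + [+11,-5] → [29,-20]
step 7: [29,-20] + [+14,-6] → [43,-26]
step 8: [43,-26] + [+17,-7] → [60,-33]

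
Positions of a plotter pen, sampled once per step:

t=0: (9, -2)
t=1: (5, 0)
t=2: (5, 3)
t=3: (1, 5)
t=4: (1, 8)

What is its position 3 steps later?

(-7, 15)

Differencing gives (-4, +2), (+0, +3), (-4, +2), (+0, +3). This is the pattern (-4, +2), (+0, +3) repeated.
step 5: apply (-4, +2) → (-3, 10)
step 6: apply (+0, +3) → (-3, 13)
step 7: apply (-4, +2) → (-7, 15)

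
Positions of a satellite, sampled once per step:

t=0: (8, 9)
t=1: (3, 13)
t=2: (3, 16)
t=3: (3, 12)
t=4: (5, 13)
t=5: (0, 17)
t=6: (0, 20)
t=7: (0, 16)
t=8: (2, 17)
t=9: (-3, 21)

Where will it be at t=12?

Step-to-step displacements: (-5, +4), (+0, +3), (+0, -4), (+2, +1), (-5, +4), (+0, +3), (+0, -4), (+2, +1), (-5, +4) — a repeating cycle of length 4.
step 10: apply (+0, +3) → (-3, 24)
step 11: apply (+0, -4) → (-3, 20)
step 12: apply (+2, +1) → (-1, 21)

(-1, 21)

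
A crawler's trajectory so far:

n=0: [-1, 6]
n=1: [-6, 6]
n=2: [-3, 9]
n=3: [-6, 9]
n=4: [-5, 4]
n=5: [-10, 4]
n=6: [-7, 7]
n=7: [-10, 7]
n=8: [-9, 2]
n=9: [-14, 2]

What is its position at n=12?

Step-to-step displacements: [-5, +0], [+3, +3], [-3, +0], [+1, -5], [-5, +0], [+3, +3], [-3, +0], [+1, -5], [-5, +0] — a repeating cycle of length 4.
step 10: apply [+3, +3] → [-11, 5]
step 11: apply [-3, +0] → [-14, 5]
step 12: apply [+1, -5] → [-13, 0]

[-13, 0]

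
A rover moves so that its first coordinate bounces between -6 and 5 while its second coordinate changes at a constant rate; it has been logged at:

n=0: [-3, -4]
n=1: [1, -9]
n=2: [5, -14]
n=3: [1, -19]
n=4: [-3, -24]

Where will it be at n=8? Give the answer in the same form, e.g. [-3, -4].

[3, -44]

The first coordinate travels 4 per step and bounces off the walls at -6 and 5.
  step 5: -3 → -5
  step 6: -5 → -1
  step 7: -1 → 3
  step 8: 3 → 3
The second coordinate changes by -5 each step: at step 8 it is -44.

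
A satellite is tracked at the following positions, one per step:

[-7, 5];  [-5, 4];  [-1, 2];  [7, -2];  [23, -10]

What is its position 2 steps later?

[119, -58]

The jumps are [+2, -1], [+4, -2], [+8, -4], [+16, -8] — a geometric progression with ratio 2.
step 5: [23, -10] + [+32, -16] → [55, -26]
step 6: [55, -26] + [+64, -32] → [119, -58]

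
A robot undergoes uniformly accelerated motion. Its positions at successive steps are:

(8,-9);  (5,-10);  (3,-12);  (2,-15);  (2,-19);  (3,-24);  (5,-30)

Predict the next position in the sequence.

(8,-37)

First differences are (-3,-1), (-2,-2), (-1,-3), (+0,-4), (+1,-5), (+2,-6); their common second difference is (+1,-1) (constant acceleration).
step 7: (5,-30) + (+3,-7) → (8,-37)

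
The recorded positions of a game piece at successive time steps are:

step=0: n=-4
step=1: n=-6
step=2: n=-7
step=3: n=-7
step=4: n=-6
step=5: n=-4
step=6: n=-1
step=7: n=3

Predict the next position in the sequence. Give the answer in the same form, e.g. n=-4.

n=8

Taking differences between consecutive positions: -2, -1, +0, +1, +2, +3, +4. These grow by +1 each step.
step 8: 3 + 5 → n=8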